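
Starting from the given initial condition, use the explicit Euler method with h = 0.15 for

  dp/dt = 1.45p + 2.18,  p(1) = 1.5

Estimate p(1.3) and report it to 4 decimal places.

Euler: p_{n+1} = p_n + h·f(t_n, p_n).
t=1.000000, p=1.500000: f=4.355000 → p ← 1.500000 + 0.15·4.355000 = 2.153250
t=1.150000, p=2.153250: f=5.302212 → p ← 2.153250 + 0.15·5.302212 = 2.948582
p(1.3) ≈ 2.9486

2.9486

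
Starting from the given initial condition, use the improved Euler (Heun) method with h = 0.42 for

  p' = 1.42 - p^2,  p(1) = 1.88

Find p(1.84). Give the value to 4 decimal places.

Heun: k1 = f(s_n, p_n); k2 = f(s_n + h, p_n + h·k1); p_{n+1} = p_n + (h/2)·(k1 + k2).
s=1.000000, p=1.880000:
  k1 = f(1.000000, 1.880000) = -2.114400
  k2 = f(1.420000, 0.991952) = 0.436031
  p ← 1.880000 + (0.42/2)·(-2.114400 + 0.436031) = 1.527543
s=1.420000, p=1.527543:
  k1 = f(1.420000, 1.527543) = -0.913386
  k2 = f(1.840000, 1.143920) = 0.111446
  p ← 1.527543 + (0.42/2)·(-0.913386 + 0.111446) = 1.359135
p(1.84) ≈ 1.3591

1.3591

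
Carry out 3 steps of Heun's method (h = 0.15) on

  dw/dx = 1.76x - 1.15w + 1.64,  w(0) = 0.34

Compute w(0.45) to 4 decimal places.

0.9303

Heun: k1 = f(x_n, w_n); k2 = f(x_n + h, w_n + h·k1); w_{n+1} = w_n + (h/2)·(k1 + k2).
x=0.000000, w=0.340000:
  k1 = f(0.000000, 0.340000) = 1.249000
  k2 = f(0.150000, 0.527350) = 1.297547
  w ← 0.340000 + (0.15/2)·(1.249000 + 1.297547) = 0.530991
x=0.150000, w=0.530991:
  k1 = f(0.150000, 0.530991) = 1.293360
  k2 = f(0.300000, 0.724995) = 1.334256
  w ← 0.530991 + (0.15/2)·(1.293360 + 1.334256) = 0.728062
x=0.300000, w=0.728062:
  k1 = f(0.300000, 0.728062) = 1.330728
  k2 = f(0.450000, 0.927672) = 1.365178
  w ← 0.728062 + (0.15/2)·(1.330728 + 1.365178) = 0.930255
w(0.45) ≈ 0.9303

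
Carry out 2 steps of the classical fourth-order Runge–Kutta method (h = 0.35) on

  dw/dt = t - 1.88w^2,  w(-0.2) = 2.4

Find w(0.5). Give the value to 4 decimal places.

RK4: k1 = f(t_n, w_n); k2 = f(t_n + h/2, w_n + (h/2)·k1); k3 = f(t_n + h/2, w_n + (h/2)·k2); k4 = f(t_n + h, w_n + h·k3); w_{n+1} = w_n + (h/6)·(k1 + 2k2 + 2k3 + k4).
t=-0.200000, w=2.400000:
  k1 = f(-0.200000, 2.400000) = -11.028800
  k2 = f(-0.025000, 0.469960) = -0.440221
  k3 = f(-0.025000, 2.322961) = -10.169760
  k4 = f(0.150000, -1.159416) = -2.377182
  w ← 2.400000 + (0.35/6)·(k1 + 2k2 + 2k3 + k4) = 0.380153
t=0.150000, w=0.380153:
  k1 = f(0.150000, 0.380153) = -0.121691
  k2 = f(0.325000, 0.358857) = 0.082896
  k3 = f(0.325000, 0.394660) = 0.032178
  k4 = f(0.500000, 0.391415) = 0.211973
  w ← 0.380153 + (0.35/6)·(k1 + 2k2 + 2k3 + k4) = 0.398845
w(0.5) ≈ 0.3988

0.3988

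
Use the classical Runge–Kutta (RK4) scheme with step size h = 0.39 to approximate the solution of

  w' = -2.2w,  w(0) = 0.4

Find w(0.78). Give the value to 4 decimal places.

0.0731

RK4: k1 = f(x_n, w_n); k2 = f(x_n + h/2, w_n + (h/2)·k1); k3 = f(x_n + h/2, w_n + (h/2)·k2); k4 = f(x_n + h, w_n + h·k3); w_{n+1} = w_n + (h/6)·(k1 + 2k2 + 2k3 + k4).
x=0.000000, w=0.400000:
  k1 = f(0.000000, 0.400000) = -0.880000
  k2 = f(0.195000, 0.228400) = -0.502480
  k3 = f(0.195000, 0.302016) = -0.664436
  k4 = f(0.390000, 0.140870) = -0.309914
  w ← 0.400000 + (0.39/6)·(k1 + 2k2 + 2k3 + k4) = 0.170957
x=0.390000, w=0.170957:
  k1 = f(0.390000, 0.170957) = -0.376104
  k2 = f(0.585000, 0.097616) = -0.214756
  k3 = f(0.585000, 0.129079) = -0.283974
  k4 = f(0.780000, 0.060207) = -0.132454
  w ← 0.170957 + (0.39/6)·(k1 + 2k2 + 2k3 + k4) = 0.073065
w(0.78) ≈ 0.0731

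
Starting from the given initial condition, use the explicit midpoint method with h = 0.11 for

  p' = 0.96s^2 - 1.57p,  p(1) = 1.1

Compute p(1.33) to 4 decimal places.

1.0034

Midpoint: k1 = f(s_n, p_n); k2 = f(s_n + h/2, p_n + (h/2)·k1); p_{n+1} = p_n + h·k2.
s=1.000000, p=1.100000:
  k1 = f(1.000000, 1.100000) = -0.767000
  k2 = f(1.055000, 1.057815) = -0.592266
  p ← 1.100000 + 0.11·(-0.592266) = 1.034851
s=1.110000, p=1.034851:
  k1 = f(1.110000, 1.034851) = -0.441900
  k2 = f(1.165000, 1.010546) = -0.283622
  p ← 1.034851 + 0.11·(-0.283622) = 1.003652
s=1.220000, p=1.003652:
  k1 = f(1.220000, 1.003652) = -0.146870
  k2 = f(1.275000, 0.995575) = -0.002452
  p ← 1.003652 + 0.11·(-0.002452) = 1.003383
p(1.33) ≈ 1.0034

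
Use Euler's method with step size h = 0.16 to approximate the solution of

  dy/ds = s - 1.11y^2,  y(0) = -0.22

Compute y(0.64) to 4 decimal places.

Euler: y_{n+1} = y_n + h·f(s_n, y_n).
s=0.000000, y=-0.220000: f=-0.053724 → y ← -0.220000 + 0.16·(-0.053724) = -0.228596
s=0.160000, y=-0.228596: f=0.101996 → y ← -0.228596 + 0.16·0.101996 = -0.212277
s=0.320000, y=-0.212277: f=0.269982 → y ← -0.212277 + 0.16·0.269982 = -0.169079
s=0.480000, y=-0.169079: f=0.448267 → y ← -0.169079 + 0.16·0.448267 = -0.097357
y(0.64) ≈ -0.0974

-0.0974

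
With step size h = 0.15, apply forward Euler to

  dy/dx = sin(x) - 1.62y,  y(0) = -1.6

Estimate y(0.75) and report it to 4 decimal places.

-0.2285

Euler: y_{n+1} = y_n + h·f(x_n, y_n).
x=0.000000, y=-1.600000: f=2.592000 → y ← -1.600000 + 0.15·2.592000 = -1.211200
x=0.150000, y=-1.211200: f=2.111582 → y ← -1.211200 + 0.15·2.111582 = -0.894463
x=0.300000, y=-0.894463: f=1.744550 → y ← -0.894463 + 0.15·1.744550 = -0.632780
x=0.450000, y=-0.632780: f=1.460069 → y ← -0.632780 + 0.15·1.460069 = -0.413770
x=0.600000, y=-0.413770: f=1.234950 → y ← -0.413770 + 0.15·1.234950 = -0.228527
y(0.75) ≈ -0.2285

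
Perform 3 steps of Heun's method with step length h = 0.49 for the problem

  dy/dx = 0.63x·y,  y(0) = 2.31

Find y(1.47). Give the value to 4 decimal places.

4.4928

Heun: k1 = f(x_n, y_n); k2 = f(x_n + h, y_n + h·k1); y_{n+1} = y_n + (h/2)·(k1 + k2).
x=0.000000, y=2.310000:
  k1 = f(0.000000, 2.310000) = 0.000000
  k2 = f(0.490000, 2.310000) = 0.713097
  y ← 2.310000 + (0.49/2)·(0.000000 + 0.713097) = 2.484709
x=0.490000, y=2.484709:
  k1 = f(0.490000, 2.484709) = 0.767030
  k2 = f(0.980000, 2.860553) = 1.766106
  y ← 2.484709 + (0.49/2)·(0.767030 + 1.766106) = 3.105327
x=0.980000, y=3.105327:
  k1 = f(0.980000, 3.105327) = 1.917229
  k2 = f(1.470000, 4.044769) = 3.745861
  y ← 3.105327 + (0.49/2)·(1.917229 + 3.745861) = 4.492784
y(1.47) ≈ 4.4928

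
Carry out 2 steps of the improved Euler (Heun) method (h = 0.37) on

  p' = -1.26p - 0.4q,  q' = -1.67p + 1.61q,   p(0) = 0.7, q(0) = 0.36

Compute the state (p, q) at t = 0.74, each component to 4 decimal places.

Heun on (p,q): k1 = f(t_n, state_n); k2 = f(t_n + h, state_n + h·k1); state_{n+1} = state_n + (h/2)·(k1 + k2).
0.000000: (0.700000, 0.360000)
  k1 = (-1.026000, -0.589400)
  predictor → (0.320380, 0.141922)
  k2 = (-0.460448, -0.306540)
  → (0.425007, 0.194251)
0.370000: (0.425007, 0.194251)
  k1 = (-0.613209, -0.397018)
  predictor → (0.198120, 0.047354)
  k2 = (-0.268573, -0.254619)
  → (0.261878, 0.073698)
(p(0.74), q(0.74)) ≈ (0.2619, 0.0737)

0.2619, 0.0737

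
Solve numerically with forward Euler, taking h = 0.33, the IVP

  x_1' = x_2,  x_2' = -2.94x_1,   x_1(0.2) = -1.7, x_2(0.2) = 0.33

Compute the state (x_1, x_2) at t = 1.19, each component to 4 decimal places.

Euler on (x_1,x_2): x_1_{n+1} = x_1_n + h·x_1', x_2_{n+1} = x_2_n + h·x_2'.
0.200000: (-1.700000, 0.330000); f=(0.330000, 4.998000) → (-1.591100, 1.979340)
0.530000: (-1.591100, 1.979340); f=(1.979340, 4.677834) → (-0.937918, 3.523025)
0.860000: (-0.937918, 3.523025); f=(3.523025, 2.757478) → (0.224681, 4.432993)
(x_1(1.19), x_2(1.19)) ≈ (0.2247, 4.4330)

0.2247, 4.4330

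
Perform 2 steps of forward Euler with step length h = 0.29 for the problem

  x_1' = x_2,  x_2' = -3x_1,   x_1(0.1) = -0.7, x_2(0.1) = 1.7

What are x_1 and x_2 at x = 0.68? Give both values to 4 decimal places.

0.4626, 2.4891

Euler on (x_1,x_2): x_1_{n+1} = x_1_n + h·x_1', x_2_{n+1} = x_2_n + h·x_2'.
0.100000: (-0.700000, 1.700000); f=(1.700000, 2.100000) → (-0.207000, 2.309000)
0.390000: (-0.207000, 2.309000); f=(2.309000, 0.621000) → (0.462610, 2.489090)
(x_1(0.68), x_2(0.68)) ≈ (0.4626, 2.4891)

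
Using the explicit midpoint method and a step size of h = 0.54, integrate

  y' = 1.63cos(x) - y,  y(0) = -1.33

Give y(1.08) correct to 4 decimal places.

0.2849

Midpoint: k1 = f(x_n, y_n); k2 = f(x_n + h/2, y_n + (h/2)·k1); y_{n+1} = y_n + h·k2.
x=0.000000, y=-1.330000:
  k1 = f(0.000000, -1.330000) = 2.960000
  k2 = f(0.270000, -0.530800) = 2.101747
  y ← -1.330000 + 0.54·2.101747 = -0.195057
x=0.540000, y=-0.195057:
  k1 = f(0.540000, -0.195057) = 1.593122
  k2 = f(0.810000, 0.235086) = 0.888796
  y ← -0.195057 + 0.54·0.888796 = 0.284893
y(1.08) ≈ 0.2849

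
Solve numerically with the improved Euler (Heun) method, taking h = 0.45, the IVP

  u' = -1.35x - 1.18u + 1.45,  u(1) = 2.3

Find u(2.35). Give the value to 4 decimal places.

-0.2075

Heun: k1 = f(x_n, u_n); k2 = f(x_n + h, u_n + h·k1); u_{n+1} = u_n + (h/2)·(k1 + k2).
x=1.000000, u=2.300000:
  k1 = f(1.000000, 2.300000) = -2.614000
  k2 = f(1.450000, 1.123700) = -1.833466
  u ← 2.300000 + (0.45/2)·(-2.614000 + (-1.833466)) = 1.299320
x=1.450000, u=1.299320:
  k1 = f(1.450000, 1.299320) = -2.040698
  k2 = f(1.900000, 0.381006) = -1.564587
  u ← 1.299320 + (0.45/2)·(-2.040698 + (-1.564587)) = 0.488131
x=1.900000, u=0.488131:
  k1 = f(1.900000, 0.488131) = -1.690995
  k2 = f(2.350000, -0.272817) = -1.400576
  u ← 0.488131 + (0.45/2)·(-1.690995 + (-1.400576)) = -0.207472
u(2.35) ≈ -0.2075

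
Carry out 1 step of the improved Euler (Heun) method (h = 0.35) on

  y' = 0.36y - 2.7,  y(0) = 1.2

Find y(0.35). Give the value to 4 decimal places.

0.3562

Heun: k1 = f(x_n, y_n); k2 = f(x_n + h, y_n + h·k1); y_{n+1} = y_n + (h/2)·(k1 + k2).
x=0.000000, y=1.200000:
  k1 = f(0.000000, 1.200000) = -2.268000
  k2 = f(0.350000, 0.406200) = -2.553768
  y ← 1.200000 + (0.35/2)·(-2.268000 + (-2.553768)) = 0.356191
y(0.35) ≈ 0.3562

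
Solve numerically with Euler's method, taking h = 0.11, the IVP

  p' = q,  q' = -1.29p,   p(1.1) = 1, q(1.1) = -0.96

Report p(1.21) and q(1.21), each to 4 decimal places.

Euler on (p,q): p_{n+1} = p_n + h·p', q_{n+1} = q_n + h·q'.
1.100000: (1.000000, -0.960000); f=(-0.960000, -1.290000) → (0.894400, -1.101900)
(p(1.21), q(1.21)) ≈ (0.8944, -1.1019)

0.8944, -1.1019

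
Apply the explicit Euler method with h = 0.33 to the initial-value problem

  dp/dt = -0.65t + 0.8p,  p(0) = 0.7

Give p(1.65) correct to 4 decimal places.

Euler: p_{n+1} = p_n + h·f(t_n, p_n).
t=0.000000, p=0.700000: f=0.560000 → p ← 0.700000 + 0.33·0.560000 = 0.884800
t=0.330000, p=0.884800: f=0.493340 → p ← 0.884800 + 0.33·0.493340 = 1.047602
t=0.660000, p=1.047602: f=0.409082 → p ← 1.047602 + 0.33·0.409082 = 1.182599
t=0.990000, p=1.182599: f=0.302579 → p ← 1.182599 + 0.33·0.302579 = 1.282450
t=1.320000, p=1.282450: f=0.167960 → p ← 1.282450 + 0.33·0.167960 = 1.337877
p(1.65) ≈ 1.3379

1.3379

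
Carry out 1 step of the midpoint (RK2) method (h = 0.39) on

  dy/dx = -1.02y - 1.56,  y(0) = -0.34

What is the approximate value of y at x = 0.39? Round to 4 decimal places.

Midpoint: k1 = f(x_n, y_n); k2 = f(x_n + h/2, y_n + (h/2)·k1); y_{n+1} = y_n + h·k2.
x=0.000000, y=-0.340000:
  k1 = f(0.000000, -0.340000) = -1.213200
  k2 = f(0.195000, -0.576574) = -0.971895
  y ← -0.340000 + 0.39·(-0.971895) = -0.719039
y(0.39) ≈ -0.7190

-0.7190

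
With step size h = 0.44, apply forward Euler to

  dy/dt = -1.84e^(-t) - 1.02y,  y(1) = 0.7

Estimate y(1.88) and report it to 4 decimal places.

-0.1433

Euler: y_{n+1} = y_n + h·f(t_n, y_n).
t=1.000000, y=0.700000: f=-1.390898 → y ← 0.700000 + 0.44·(-1.390898) = 0.088005
t=1.440000, y=0.088005: f=-0.525712 → y ← 0.088005 + 0.44·(-0.525712) = -0.143308
y(1.88) ≈ -0.1433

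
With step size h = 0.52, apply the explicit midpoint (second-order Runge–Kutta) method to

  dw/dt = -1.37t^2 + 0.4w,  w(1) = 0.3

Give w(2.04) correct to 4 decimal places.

Midpoint: k1 = f(t_n, w_n); k2 = f(t_n + h/2, w_n + (h/2)·k1); w_{n+1} = w_n + h·k2.
t=1.000000, w=0.300000:
  k1 = f(1.000000, 0.300000) = -1.250000
  k2 = f(1.260000, -0.025000) = -2.185012
  w ← 0.300000 + 0.52·(-2.185012) = -0.836206
t=1.520000, w=-0.836206:
  k1 = f(1.520000, -0.836206) = -3.499730
  k2 = f(1.780000, -1.746136) = -5.039162
  w ← -0.836206 + 0.52·(-5.039162) = -3.456571
w(2.04) ≈ -3.4566

-3.4566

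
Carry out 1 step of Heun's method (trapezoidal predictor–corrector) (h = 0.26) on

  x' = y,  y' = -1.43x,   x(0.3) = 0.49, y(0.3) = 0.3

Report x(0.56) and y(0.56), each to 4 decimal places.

0.5443, 0.1033

Heun on (x,y): k1 = f(t_n, state_n); k2 = f(t_n + h, state_n + h·k1); state_{n+1} = state_n + (h/2)·(k1 + k2).
0.300000: (0.490000, 0.300000)
  k1 = (0.300000, -0.700700)
  predictor → (0.568000, 0.117818)
  k2 = (0.117818, -0.812240)
  → (0.544316, 0.103318)
(x(0.56), y(0.56)) ≈ (0.5443, 0.1033)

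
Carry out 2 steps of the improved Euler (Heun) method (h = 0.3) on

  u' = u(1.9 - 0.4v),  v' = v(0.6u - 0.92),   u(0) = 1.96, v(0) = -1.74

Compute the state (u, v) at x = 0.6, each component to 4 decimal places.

9.3528, -4.3114

Heun on (u,v): k1 = f(x_n, state_n); k2 = f(x_n + h, state_n + h·k1); state_{n+1} = state_n + (h/2)·(k1 + k2).
0.000000: (1.960000, -1.740000)
  k1 = (5.088160, -0.445440)
  predictor → (3.486448, -1.873632)
  k2 = (9.237179, -2.195651)
  → (4.108801, -2.136164)
0.300000: (4.108801, -2.136164)
  k1 = (11.317550, -3.300972)
  predictor → (7.504066, -3.126455)
  k2 = (23.642176, -11.200337)
  → (9.352760, -4.311360)
(u(0.6), v(0.6)) ≈ (9.3528, -4.3114)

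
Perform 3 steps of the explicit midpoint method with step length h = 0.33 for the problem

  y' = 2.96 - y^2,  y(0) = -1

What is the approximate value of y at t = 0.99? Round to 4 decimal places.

Midpoint: k1 = f(t_n, y_n); k2 = f(t_n + h/2, y_n + (h/2)·k1); y_{n+1} = y_n + h·k2.
t=0.000000, y=-1.000000:
  k1 = f(0.000000, -1.000000) = 1.960000
  k2 = f(0.165000, -0.676600) = 2.502212
  y ← -1.000000 + 0.33·2.502212 = -0.174270
t=0.330000, y=-0.174270:
  k1 = f(0.330000, -0.174270) = 2.929630
  k2 = f(0.495000, 0.309119) = 2.864445
  y ← -0.174270 + 0.33·2.864445 = 0.770997
t=0.660000, y=0.770997:
  k1 = f(0.660000, 0.770997) = 2.365563
  k2 = f(0.825000, 1.161315) = 1.611347
  y ← 0.770997 + 0.33·1.611347 = 1.302742
y(0.99) ≈ 1.3027

1.3027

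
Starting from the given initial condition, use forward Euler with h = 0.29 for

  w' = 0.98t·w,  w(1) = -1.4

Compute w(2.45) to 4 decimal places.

Euler: w_{n+1} = w_n + h·f(t_n, w_n).
t=1.000000, w=-1.400000: f=-1.372000 → w ← -1.400000 + 0.29·(-1.372000) = -1.797880
t=1.290000, w=-1.797880: f=-2.272880 → w ← -1.797880 + 0.29·(-2.272880) = -2.457015
t=1.580000, w=-2.457015: f=-3.804442 → w ← -2.457015 + 0.29·(-3.804442) = -3.560303
t=1.870000, w=-3.560303: f=-6.524612 → w ← -3.560303 + 0.29·(-6.524612) = -5.452441
t=2.160000, w=-5.452441: f=-11.541727 → w ← -5.452441 + 0.29·(-11.541727) = -8.799542
w(2.45) ≈ -8.7995

-8.7995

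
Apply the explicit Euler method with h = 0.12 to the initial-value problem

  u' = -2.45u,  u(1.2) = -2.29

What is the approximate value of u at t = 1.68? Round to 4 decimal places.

-0.5689

Euler: u_{n+1} = u_n + h·f(t_n, u_n).
t=1.200000, u=-2.290000: f=5.610500 → u ← -2.290000 + 0.12·5.610500 = -1.616740
t=1.320000, u=-1.616740: f=3.961013 → u ← -1.616740 + 0.12·3.961013 = -1.141418
t=1.440000, u=-1.141418: f=2.796475 → u ← -1.141418 + 0.12·2.796475 = -0.805841
t=1.560000, u=-0.805841: f=1.974311 → u ← -0.805841 + 0.12·1.974311 = -0.568924
u(1.68) ≈ -0.5689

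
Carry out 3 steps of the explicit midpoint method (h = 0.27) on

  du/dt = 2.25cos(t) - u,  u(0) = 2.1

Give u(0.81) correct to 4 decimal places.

2.0223

Midpoint: k1 = f(t_n, u_n); k2 = f(t_n + h/2, u_n + (h/2)·k1); u_{n+1} = u_n + h·k2.
t=0.000000, u=2.100000:
  k1 = f(0.000000, 2.100000) = 0.150000
  k2 = f(0.135000, 2.120250) = 0.109278
  u ← 2.100000 + 0.27·0.109278 = 2.129505
t=0.270000, u=2.129505:
  k1 = f(0.270000, 2.129505) = 0.038979
  k2 = f(0.405000, 2.134767) = -0.066787
  u ← 2.129505 + 0.27·(-0.066787) = 2.111473
t=0.540000, u=2.111473:
  k1 = f(0.540000, 2.111473) = -0.181628
  k2 = f(0.675000, 2.086953) = -0.330362
  u ← 2.111473 + 0.27·(-0.330362) = 2.022275
u(0.81) ≈ 2.0223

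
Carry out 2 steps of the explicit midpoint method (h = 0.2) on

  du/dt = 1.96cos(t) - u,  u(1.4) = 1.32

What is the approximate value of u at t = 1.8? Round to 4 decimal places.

Midpoint: k1 = f(t_n, u_n); k2 = f(t_n + h/2, u_n + (h/2)·k1); u_{n+1} = u_n + h·k2.
t=1.400000, u=1.320000:
  k1 = f(1.400000, 1.320000) = -0.986864
  k2 = f(1.500000, 1.221314) = -1.082669
  u ← 1.320000 + 0.2·(-1.082669) = 1.103466
t=1.600000, u=1.103466:
  k1 = f(1.600000, 1.103466) = -1.160697
  k2 = f(1.700000, 0.987397) = -1.239932
  u ← 1.103466 + 0.2·(-1.239932) = 0.855480
u(1.8) ≈ 0.8555

0.8555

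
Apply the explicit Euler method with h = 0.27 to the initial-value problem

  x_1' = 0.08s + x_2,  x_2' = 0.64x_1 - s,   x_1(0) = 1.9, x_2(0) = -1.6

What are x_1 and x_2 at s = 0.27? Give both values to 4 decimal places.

1.4680, -1.2717

Euler on (x_1,x_2): x_1_{n+1} = x_1_n + h·x_1', x_2_{n+1} = x_2_n + h·x_2'.
0.000000: (1.900000, -1.600000); f=(-1.600000, 1.216000) → (1.468000, -1.271680)
(x_1(0.27), x_2(0.27)) ≈ (1.4680, -1.2717)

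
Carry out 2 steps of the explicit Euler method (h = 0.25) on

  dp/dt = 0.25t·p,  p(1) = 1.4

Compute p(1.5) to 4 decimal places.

Euler: p_{n+1} = p_n + h·f(t_n, p_n).
t=1.000000, p=1.400000: f=0.350000 → p ← 1.400000 + 0.25·0.350000 = 1.487500
t=1.250000, p=1.487500: f=0.464844 → p ← 1.487500 + 0.25·0.464844 = 1.603711
p(1.5) ≈ 1.6037

1.6037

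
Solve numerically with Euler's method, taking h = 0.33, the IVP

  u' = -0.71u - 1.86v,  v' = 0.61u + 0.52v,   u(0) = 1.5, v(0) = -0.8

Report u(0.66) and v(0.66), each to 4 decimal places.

Euler on (u,v): u_{n+1} = u_n + h·u', v_{n+1} = v_n + h·v'.
0.000000: (1.500000, -0.800000); f=(0.423000, 0.499000) → (1.639590, -0.635330)
0.330000: (1.639590, -0.635330); f=(0.017605, 0.669778) → (1.645400, -0.414303)
(u(0.66), v(0.66)) ≈ (1.6454, -0.4143)

1.6454, -0.4143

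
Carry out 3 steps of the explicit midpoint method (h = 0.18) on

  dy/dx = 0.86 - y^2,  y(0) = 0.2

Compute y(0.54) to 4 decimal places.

Midpoint: k1 = f(x_n, y_n); k2 = f(x_n + h/2, y_n + (h/2)·k1); y_{n+1} = y_n + h·k2.
x=0.000000, y=0.200000:
  k1 = f(0.000000, 0.200000) = 0.820000
  k2 = f(0.090000, 0.273800) = 0.785034
  y ← 0.200000 + 0.18·0.785034 = 0.341306
x=0.180000, y=0.341306:
  k1 = f(0.180000, 0.341306) = 0.743510
  k2 = f(0.270000, 0.408222) = 0.693355
  y ← 0.341306 + 0.18·0.693355 = 0.466110
x=0.360000, y=0.466110:
  k1 = f(0.360000, 0.466110) = 0.642742
  k2 = f(0.450000, 0.523957) = 0.585469
  y ← 0.466110 + 0.18·0.585469 = 0.571494
y(0.54) ≈ 0.5715

0.5715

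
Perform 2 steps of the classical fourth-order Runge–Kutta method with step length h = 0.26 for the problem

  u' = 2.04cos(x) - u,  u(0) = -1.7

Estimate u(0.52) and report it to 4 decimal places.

-0.2252

RK4: k1 = f(x_n, u_n); k2 = f(x_n + h/2, u_n + (h/2)·k1); k3 = f(x_n + h/2, u_n + (h/2)·k2); k4 = f(x_n + h, u_n + h·k3); u_{n+1} = u_n + (h/6)·(k1 + 2k2 + 2k3 + k4).
x=0.000000, u=-1.700000:
  k1 = f(0.000000, -1.700000) = 3.740000
  k2 = f(0.130000, -1.213800) = 3.236586
  k3 = f(0.130000, -1.279244) = 3.302030
  k4 = f(0.260000, -0.841472) = 2.812908
  u ← -1.700000 + (0.26/6)·(k1 + 2k2 + 2k3 + k4) = -0.849361
x=0.260000, u=-0.849361:
  k1 = f(0.260000, -0.849361) = 2.820796
  k2 = f(0.390000, -0.482657) = 2.369472
  k3 = f(0.390000, -0.541329) = 2.428144
  k4 = f(0.520000, -0.218043) = 1.988394
  u ← -0.849361 + (0.26/6)·(k1 + 2k2 + 2k3 + k4) = -0.225169
u(0.52) ≈ -0.2252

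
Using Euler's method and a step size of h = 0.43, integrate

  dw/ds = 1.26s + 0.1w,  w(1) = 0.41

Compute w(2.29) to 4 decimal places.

Euler: w_{n+1} = w_n + h·f(s_n, w_n).
s=1.000000, w=0.410000: f=1.301000 → w ← 0.410000 + 0.43·1.301000 = 0.969430
s=1.430000, w=0.969430: f=1.898743 → w ← 0.969430 + 0.43·1.898743 = 1.785889
s=1.860000, w=1.785889: f=2.522189 → w ← 1.785889 + 0.43·2.522189 = 2.870431
w(2.29) ≈ 2.8704

2.8704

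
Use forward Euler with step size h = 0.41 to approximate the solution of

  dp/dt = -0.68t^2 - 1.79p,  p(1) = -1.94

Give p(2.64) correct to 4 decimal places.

-1.6864

Euler: p_{n+1} = p_n + h·f(t_n, p_n).
t=1.000000, p=-1.940000: f=2.792600 → p ← -1.940000 + 0.41·2.792600 = -0.795034
t=1.410000, p=-0.795034: f=0.071203 → p ← -0.795034 + 0.41·0.071203 = -0.765841
t=1.820000, p=-0.765841: f=-0.881577 → p ← -0.765841 + 0.41·(-0.881577) = -1.127287
t=2.230000, p=-1.127287: f=-1.363728 → p ← -1.127287 + 0.41·(-1.363728) = -1.686416
p(2.64) ≈ -1.6864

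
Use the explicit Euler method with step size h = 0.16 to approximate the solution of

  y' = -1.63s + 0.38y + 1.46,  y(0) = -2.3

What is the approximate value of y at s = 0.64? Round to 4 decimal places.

Euler: y_{n+1} = y_n + h·f(s_n, y_n).
s=0.000000, y=-2.300000: f=0.586000 → y ← -2.300000 + 0.16·0.586000 = -2.206240
s=0.160000, y=-2.206240: f=0.360829 → y ← -2.206240 + 0.16·0.360829 = -2.148507
s=0.320000, y=-2.148507: f=0.121967 → y ← -2.148507 + 0.16·0.121967 = -2.128993
s=0.480000, y=-2.128993: f=-0.131417 → y ← -2.128993 + 0.16·(-0.131417) = -2.150019
y(0.64) ≈ -2.1500

-2.1500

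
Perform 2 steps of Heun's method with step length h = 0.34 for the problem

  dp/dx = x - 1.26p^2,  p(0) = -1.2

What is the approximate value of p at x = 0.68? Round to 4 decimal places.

-6.4720

Heun: k1 = f(x_n, p_n); k2 = f(x_n + h, p_n + h·k1); p_{n+1} = p_n + (h/2)·(k1 + k2).
x=0.000000, p=-1.200000:
  k1 = f(0.000000, -1.200000) = -1.814400
  k2 = f(0.340000, -1.816896) = -3.819400
  p ← -1.200000 + (0.34/2)·(-1.814400 + (-3.819400)) = -2.157746
x=0.340000, p=-2.157746:
  k1 = f(0.340000, -2.157746) = -5.526393
  k2 = f(0.680000, -4.036720) = -19.851834
  p ← -2.157746 + (0.34/2)·(-5.526393 + (-19.851834)) = -6.472045
p(0.68) ≈ -6.4720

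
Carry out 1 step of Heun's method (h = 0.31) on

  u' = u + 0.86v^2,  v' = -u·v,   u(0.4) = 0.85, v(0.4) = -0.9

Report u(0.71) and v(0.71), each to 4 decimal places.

1.3544, -0.6448

Heun on (u,v): k1 = f(s_n, state_n); k2 = f(s_n + h, state_n + h·k1); state_{n+1} = state_n + (h/2)·(k1 + k2).
0.400000: (0.850000, -0.900000)
  k1 = (1.546600, 0.765000)
  predictor → (1.329446, -0.662850)
  k2 = (1.707304, 0.881223)
  → (1.354355, -0.644835)
(u(0.71), v(0.71)) ≈ (1.3544, -0.6448)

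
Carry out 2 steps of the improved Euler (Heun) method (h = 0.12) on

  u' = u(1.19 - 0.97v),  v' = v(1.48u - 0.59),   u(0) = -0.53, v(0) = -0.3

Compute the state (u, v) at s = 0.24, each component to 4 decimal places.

Heun on (u,v): k1 = f(s_n, state_n); k2 = f(s_n + h, state_n + h·k1); state_{n+1} = state_n + (h/2)·(k1 + k2).
0.000000: (-0.530000, -0.300000)
  k1 = (-0.784930, 0.412320)
  predictor → (-0.624192, -0.250522)
  k2 = (-0.894470, 0.379240)
  → (-0.630764, -0.252506)
0.120000: (-0.630764, -0.252506)
  k1 = (-0.905103, 0.384701)
  predictor → (-0.739376, -0.206342)
  k2 = (-1.027846, 0.347537)
  → (-0.746741, -0.208572)
(u(0.24), v(0.24)) ≈ (-0.7467, -0.2086)

-0.7467, -0.2086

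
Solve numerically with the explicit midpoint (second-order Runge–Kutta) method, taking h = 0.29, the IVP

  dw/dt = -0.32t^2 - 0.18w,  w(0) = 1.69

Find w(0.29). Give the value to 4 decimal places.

1.6021

Midpoint: k1 = f(t_n, w_n); k2 = f(t_n + h/2, w_n + (h/2)·k1); w_{n+1} = w_n + h·k2.
t=0.000000, w=1.690000:
  k1 = f(0.000000, 1.690000) = -0.304200
  k2 = f(0.145000, 1.645891) = -0.302988
  w ← 1.690000 + 0.29·(-0.302988) = 1.602133
w(0.29) ≈ 1.6021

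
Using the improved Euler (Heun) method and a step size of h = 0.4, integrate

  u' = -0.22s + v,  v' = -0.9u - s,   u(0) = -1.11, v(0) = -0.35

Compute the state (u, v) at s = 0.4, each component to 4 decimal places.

Heun on (u,v): k1 = f(s_n, state_n); k2 = f(s_n + h, state_n + h·k1); state_{n+1} = state_n + (h/2)·(k1 + k2).
0.000000: (-1.110000, -0.350000)
  k1 = (-0.350000, 0.999000)
  predictor → (-1.250000, 0.049600)
  k2 = (-0.038400, 0.725000)
  → (-1.187680, -0.005200)
(u(0.4), v(0.4)) ≈ (-1.1877, -0.0052)

-1.1877, -0.0052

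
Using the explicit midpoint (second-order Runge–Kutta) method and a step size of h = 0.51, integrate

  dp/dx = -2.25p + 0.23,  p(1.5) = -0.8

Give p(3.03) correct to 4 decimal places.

Midpoint: k1 = f(x_n, p_n); k2 = f(x_n + h/2, p_n + (h/2)·k1); p_{n+1} = p_n + h·k2.
x=1.500000, p=-0.800000:
  k1 = f(1.500000, -0.800000) = 2.030000
  k2 = f(1.755000, -0.282350) = 0.865287
  p ← -0.800000 + 0.51·0.865287 = -0.358703
x=2.010000, p=-0.358703:
  k1 = f(2.010000, -0.358703) = 1.037083
  k2 = f(2.265000, -0.094247) = 0.442056
  p ← -0.358703 + 0.51·0.442056 = -0.133255
x=2.520000, p=-0.133255:
  k1 = f(2.520000, -0.133255) = 0.529823
  k2 = f(2.775000, 0.001850) = 0.225837
  p ← -0.133255 + 0.51·0.225837 = -0.018078
p(3.03) ≈ -0.0181

-0.0181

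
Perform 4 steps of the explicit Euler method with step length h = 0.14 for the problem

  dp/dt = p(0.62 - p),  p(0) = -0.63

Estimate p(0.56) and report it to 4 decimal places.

-1.3182

Euler: p_{n+1} = p_n + h·f(t_n, p_n).
t=0.000000, p=-0.630000: f=-0.787500 → p ← -0.630000 + 0.14·(-0.787500) = -0.740250
t=0.140000, p=-0.740250: f=-1.006925 → p ← -0.740250 + 0.14·(-1.006925) = -0.881220
t=0.280000, p=-0.881220: f=-1.322904 → p ← -0.881220 + 0.14·(-1.322904) = -1.066426
t=0.420000, p=-1.066426: f=-1.798449 → p ← -1.066426 + 0.14·(-1.798449) = -1.318209
p(0.56) ≈ -1.3182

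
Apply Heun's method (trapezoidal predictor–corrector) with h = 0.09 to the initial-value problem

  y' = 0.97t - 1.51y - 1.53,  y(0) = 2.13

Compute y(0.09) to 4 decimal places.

Heun: k1 = f(t_n, y_n); k2 = f(t_n + h, y_n + h·k1); y_{n+1} = y_n + (h/2)·(k1 + k2).
t=0.000000, y=2.130000:
  k1 = f(0.000000, 2.130000) = -4.746300
  k2 = f(0.090000, 1.702833) = -4.013978
  y ← 2.130000 + (0.09/2)·(-4.746300 + (-4.013978)) = 1.735787
y(0.09) ≈ 1.7358

1.7358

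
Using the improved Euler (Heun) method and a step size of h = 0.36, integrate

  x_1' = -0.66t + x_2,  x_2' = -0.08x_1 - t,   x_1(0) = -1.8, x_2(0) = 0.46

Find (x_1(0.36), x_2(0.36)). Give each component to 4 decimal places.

-1.6678, 0.4447

Heun on (x_1,x_2): k1 = f(t_n, state_n); k2 = f(t_n + h, state_n + h·k1); state_{n+1} = state_n + (h/2)·(k1 + k2).
0.000000: (-1.800000, 0.460000)
  k1 = (0.460000, 0.144000)
  predictor → (-1.634400, 0.511840)
  k2 = (0.274240, -0.229248)
  → (-1.667837, 0.444655)
(x_1(0.36), x_2(0.36)) ≈ (-1.6678, 0.4447)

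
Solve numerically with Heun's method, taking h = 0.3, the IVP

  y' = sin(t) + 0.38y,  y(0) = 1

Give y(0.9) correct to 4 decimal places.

Heun: k1 = f(t_n, y_n); k2 = f(t_n + h, y_n + h·k1); y_{n+1} = y_n + (h/2)·(k1 + k2).
t=0.000000, y=1.000000:
  k1 = f(0.000000, 1.000000) = 0.380000
  k2 = f(0.300000, 1.114000) = 0.718840
  y ← 1.000000 + (0.3/2)·(0.380000 + 0.718840) = 1.164826
t=0.300000, y=1.164826:
  k1 = f(0.300000, 1.164826) = 0.738154
  k2 = f(0.600000, 1.386272) = 1.091426
  y ← 1.164826 + (0.3/2)·(0.738154 + 1.091426) = 1.439263
t=0.600000, y=1.439263:
  k1 = f(0.600000, 1.439263) = 1.111562
  k2 = f(0.900000, 1.772732) = 1.456965
  y ← 1.439263 + (0.3/2)·(1.111562 + 1.456965) = 1.824542
y(0.9) ≈ 1.8245

1.8245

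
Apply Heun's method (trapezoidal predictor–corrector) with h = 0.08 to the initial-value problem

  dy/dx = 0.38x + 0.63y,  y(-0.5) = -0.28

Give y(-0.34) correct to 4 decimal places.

Heun: k1 = f(x_n, y_n); k2 = f(x_n + h, y_n + h·k1); y_{n+1} = y_n + (h/2)·(k1 + k2).
x=-0.500000, y=-0.280000:
  k1 = f(-0.500000, -0.280000) = -0.366400
  k2 = f(-0.420000, -0.309312) = -0.354467
  y ← -0.280000 + (0.08/2)·(-0.366400 + (-0.354467)) = -0.308835
x=-0.420000, y=-0.308835:
  k1 = f(-0.420000, -0.308835) = -0.354166
  k2 = f(-0.340000, -0.337168) = -0.341616
  y ← -0.308835 + (0.08/2)·(-0.354166 + (-0.341616)) = -0.336666
y(-0.34) ≈ -0.3367

-0.3367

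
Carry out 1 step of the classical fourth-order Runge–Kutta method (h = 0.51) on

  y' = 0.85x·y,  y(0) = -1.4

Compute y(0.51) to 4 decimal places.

RK4: k1 = f(x_n, y_n); k2 = f(x_n + h/2, y_n + (h/2)·k1); k3 = f(x_n + h/2, y_n + (h/2)·k2); k4 = f(x_n + h, y_n + h·k3); y_{n+1} = y_n + (h/6)·(k1 + 2k2 + 2k3 + k4).
x=0.000000, y=-1.400000:
  k1 = f(0.000000, -1.400000) = 0.000000
  k2 = f(0.255000, -1.400000) = -0.303450
  k3 = f(0.255000, -1.477380) = -0.320222
  k4 = f(0.510000, -1.563313) = -0.677696
  y ← -1.400000 + (0.51/6)·(k1 + 2k2 + 2k3 + k4) = -1.563628
y(0.51) ≈ -1.5636

-1.5636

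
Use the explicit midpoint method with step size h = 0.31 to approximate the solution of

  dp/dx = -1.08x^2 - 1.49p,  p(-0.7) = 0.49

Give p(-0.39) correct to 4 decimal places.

Midpoint: k1 = f(x_n, p_n); k2 = f(x_n + h/2, p_n + (h/2)·k1); p_{n+1} = p_n + h·k2.
x=-0.700000, p=0.490000:
  k1 = f(-0.700000, 0.490000) = -1.259300
  k2 = f(-0.545000, 0.294808) = -0.760052
  p ← 0.490000 + 0.31·(-0.760052) = 0.254384
p(-0.39) ≈ 0.2544

0.2544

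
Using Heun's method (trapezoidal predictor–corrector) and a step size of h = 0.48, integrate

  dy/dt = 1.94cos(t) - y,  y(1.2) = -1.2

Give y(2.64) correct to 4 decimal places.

Heun: k1 = f(t_n, y_n); k2 = f(t_n + h, y_n + h·k1); y_{n+1} = y_n + (h/2)·(k1 + k2).
t=1.200000, y=-1.200000:
  k1 = f(1.200000, -1.200000) = 1.902974
  k2 = f(1.680000, -0.286572) = 0.075138
  y ← -1.200000 + (0.48/2)·(1.902974 + 0.075138) = -0.725253
t=1.680000, y=-0.725253:
  k1 = f(1.680000, -0.725253) = 0.513819
  k2 = f(2.160000, -0.478620) = -0.599436
  y ← -0.725253 + (0.48/2)·(0.513819 + (-0.599436)) = -0.745801
t=2.160000, y=-0.745801:
  k1 = f(2.160000, -0.745801) = -0.332255
  k2 = f(2.640000, -0.905284) = -0.795743
  y ← -0.745801 + (0.48/2)·(-0.332255 + (-0.795743)) = -1.016521
y(2.64) ≈ -1.0165

-1.0165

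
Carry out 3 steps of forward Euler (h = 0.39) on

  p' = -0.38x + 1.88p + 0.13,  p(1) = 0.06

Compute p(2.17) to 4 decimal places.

-0.4628

Euler: p_{n+1} = p_n + h·f(x_n, p_n).
x=1.000000, p=0.060000: f=-0.137200 → p ← 0.060000 + 0.39·(-0.137200) = 0.006492
x=1.390000, p=0.006492: f=-0.385995 → p ← 0.006492 + 0.39·(-0.385995) = -0.144046
x=1.780000, p=-0.144046: f=-0.817207 → p ← -0.144046 + 0.39·(-0.817207) = -0.462757
p(2.17) ≈ -0.4628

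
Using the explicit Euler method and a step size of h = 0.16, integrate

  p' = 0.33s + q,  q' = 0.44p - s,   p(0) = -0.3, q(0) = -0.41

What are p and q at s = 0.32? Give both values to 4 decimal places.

Euler on (p,q): p_{n+1} = p_n + h·p', q_{n+1} = q_n + h·q'.
0.000000: (-0.300000, -0.410000); f=(-0.410000, -0.132000) → (-0.365600, -0.431120)
0.160000: (-0.365600, -0.431120); f=(-0.378320, -0.320864) → (-0.426131, -0.482458)
(p(0.32), q(0.32)) ≈ (-0.4261, -0.4825)

-0.4261, -0.4825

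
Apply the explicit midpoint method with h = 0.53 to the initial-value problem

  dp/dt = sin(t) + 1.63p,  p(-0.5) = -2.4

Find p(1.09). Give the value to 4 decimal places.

-27.1645

Midpoint: k1 = f(t_n, p_n); k2 = f(t_n + h/2, p_n + (h/2)·k1); p_{n+1} = p_n + h·k2.
t=-0.500000, p=-2.400000:
  k1 = f(-0.500000, -2.400000) = -4.391426
  k2 = f(-0.235000, -3.563728) = -6.041719
  p ← -2.400000 + 0.53·(-6.041719) = -5.602111
t=0.030000, p=-5.602111:
  k1 = f(0.030000, -5.602111) = -9.101446
  k2 = f(0.295000, -8.013994) = -12.772071
  p ← -5.602111 + 0.53·(-12.772071) = -12.371309
t=0.560000, p=-12.371309:
  k1 = f(0.560000, -12.371309) = -19.634047
  k2 = f(0.825000, -17.574331) = -27.911612
  p ← -12.371309 + 0.53·(-27.911612) = -27.164463
p(1.09) ≈ -27.1645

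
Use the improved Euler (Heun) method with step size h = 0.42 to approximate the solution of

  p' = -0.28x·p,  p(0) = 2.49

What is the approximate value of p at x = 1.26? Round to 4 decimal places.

Heun: k1 = f(x_n, p_n); k2 = f(x_n + h, p_n + h·k1); p_{n+1} = p_n + (h/2)·(k1 + k2).
x=0.000000, p=2.490000:
  k1 = f(0.000000, 2.490000) = 0.000000
  k2 = f(0.420000, 2.490000) = -0.292824
  p ← 2.490000 + (0.42/2)·(0.000000 + (-0.292824)) = 2.428507
x=0.420000, p=2.428507:
  k1 = f(0.420000, 2.428507) = -0.285592
  k2 = f(0.840000, 2.308558) = -0.542973
  p ← 2.428507 + (0.42/2)·(-0.285592 + (-0.542973)) = 2.254508
x=0.840000, p=2.254508:
  k1 = f(0.840000, 2.254508) = -0.530260
  k2 = f(1.260000, 2.031799) = -0.716819
  p ← 2.254508 + (0.42/2)·(-0.530260 + (-0.716819)) = 1.992622
p(1.26) ≈ 1.9926

1.9926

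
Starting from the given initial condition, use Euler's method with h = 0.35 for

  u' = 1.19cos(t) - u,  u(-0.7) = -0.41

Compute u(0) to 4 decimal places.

Euler: u_{n+1} = u_n + h·f(t_n, u_n).
t=-0.700000, u=-0.410000: f=1.320162 → u ← -0.410000 + 0.35·1.320162 = 0.052057
t=-0.350000, u=0.052057: f=1.065797 → u ← 0.052057 + 0.35·1.065797 = 0.425086
u(0) ≈ 0.4251

0.4251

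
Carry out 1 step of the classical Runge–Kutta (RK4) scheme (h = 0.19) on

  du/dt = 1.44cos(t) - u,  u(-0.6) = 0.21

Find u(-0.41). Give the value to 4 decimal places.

RK4: k1 = f(t_n, u_n); k2 = f(t_n + h/2, u_n + (h/2)·k1); k3 = f(t_n + h/2, u_n + (h/2)·k2); k4 = f(t_n + h, u_n + h·k3); u_{n+1} = u_n + (h/6)·(k1 + 2k2 + 2k3 + k4).
t=-0.600000, u=0.210000:
  k1 = f(-0.600000, 0.210000) = 0.978483
  k2 = f(-0.505000, 0.302956) = 0.957295
  k3 = f(-0.505000, 0.300943) = 0.959308
  k4 = f(-0.410000, 0.392269) = 0.928385
  u ← 0.210000 + (0.19/6)·(k1 + 2k2 + 2k3 + k4) = 0.391769
u(-0.41) ≈ 0.3918

0.3918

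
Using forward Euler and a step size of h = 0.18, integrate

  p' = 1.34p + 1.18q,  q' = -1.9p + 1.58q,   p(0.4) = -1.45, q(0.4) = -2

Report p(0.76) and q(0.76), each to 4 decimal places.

-3.2014, -1.9016

Euler on (p,q): p_{n+1} = p_n + h·p', q_{n+1} = q_n + h·q'.
0.400000: (-1.450000, -2.000000); f=(-4.303000, -0.405000) → (-2.224540, -2.072900)
0.580000: (-2.224540, -2.072900); f=(-5.426906, 0.951444) → (-3.201383, -1.901640)
(p(0.76), q(0.76)) ≈ (-3.2014, -1.9016)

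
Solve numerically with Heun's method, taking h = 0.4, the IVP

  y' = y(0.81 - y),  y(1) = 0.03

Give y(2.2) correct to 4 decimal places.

0.0740

Heun: k1 = f(t_n, y_n); k2 = f(t_n + h, y_n + h·k1); y_{n+1} = y_n + (h/2)·(k1 + k2).
t=1.000000, y=0.030000:
  k1 = f(1.000000, 0.030000) = 0.023400
  k2 = f(1.400000, 0.039360) = 0.030332
  y ← 0.030000 + (0.4/2)·(0.023400 + 0.030332) = 0.040746
t=1.400000, y=0.040746:
  k1 = f(1.400000, 0.040746) = 0.031344
  k2 = f(1.800000, 0.053284) = 0.040321
  y ← 0.040746 + (0.4/2)·(0.031344 + 0.040321) = 0.055080
t=1.800000, y=0.055080:
  k1 = f(1.800000, 0.055080) = 0.041581
  k2 = f(2.200000, 0.071712) = 0.052944
  y ← 0.055080 + (0.4/2)·(0.041581 + 0.052944) = 0.073984
y(2.2) ≈ 0.0740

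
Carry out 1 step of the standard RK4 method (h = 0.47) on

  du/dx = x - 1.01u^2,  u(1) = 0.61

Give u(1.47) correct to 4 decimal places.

0.9120

RK4: k1 = f(x_n, u_n); k2 = f(x_n + h/2, u_n + (h/2)·k1); k3 = f(x_n + h/2, u_n + (h/2)·k2); k4 = f(x_n + h, u_n + h·k3); u_{n+1} = u_n + (h/6)·(k1 + 2k2 + 2k3 + k4).
x=1.000000, u=0.610000:
  k1 = f(1.000000, 0.610000) = 0.624179
  k2 = f(1.235000, 0.756682) = 0.656707
  k3 = f(1.235000, 0.764326) = 0.644964
  k4 = f(1.470000, 0.913133) = 0.627850
  u ← 0.610000 + (0.47/6)·(k1 + 2k2 + 2k3 + k4) = 0.912004
u(1.47) ≈ 0.9120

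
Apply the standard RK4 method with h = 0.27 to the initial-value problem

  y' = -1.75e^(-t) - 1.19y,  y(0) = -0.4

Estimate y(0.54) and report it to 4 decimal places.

-0.7337

RK4: k1 = f(t_n, y_n); k2 = f(t_n + h/2, y_n + (h/2)·k1); k3 = f(t_n + h/2, y_n + (h/2)·k2); k4 = f(t_n + h, y_n + h·k3); y_{n+1} = y_n + (h/6)·(k1 + 2k2 + 2k3 + k4).
t=0.000000, y=-0.400000:
  k1 = f(0.000000, -0.400000) = -1.274000
  k2 = f(0.135000, -0.571990) = -0.848335
  k3 = f(0.135000, -0.514525) = -0.916718
  k4 = f(0.270000, -0.647514) = -0.565373
  y ← -0.400000 + (0.27/6)·(k1 + 2k2 + 2k3 + k4) = -0.641627
t=0.270000, y=-0.641627:
  k1 = f(0.270000, -0.641627) = -0.572379
  k2 = f(0.405000, -0.718898) = -0.311721
  k3 = f(0.405000, -0.683709) = -0.353596
  k4 = f(0.540000, -0.737097) = -0.142664
  y ← -0.641627 + (0.27/6)·(k1 + 2k2 + 2k3 + k4) = -0.733682
y(0.54) ≈ -0.7337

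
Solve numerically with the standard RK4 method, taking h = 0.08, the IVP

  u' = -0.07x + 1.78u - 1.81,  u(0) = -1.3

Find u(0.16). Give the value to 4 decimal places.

RK4: k1 = f(x_n, u_n); k2 = f(x_n + h/2, u_n + (h/2)·k1); k3 = f(x_n + h/2, u_n + (h/2)·k2); k4 = f(x_n + h, u_n + h·k3); u_{n+1} = u_n + (h/6)·(k1 + 2k2 + 2k3 + k4).
x=0.000000, u=-1.300000:
  k1 = f(0.000000, -1.300000) = -4.124000
  k2 = f(0.040000, -1.464960) = -4.420429
  k3 = f(0.040000, -1.476817) = -4.441535
  k4 = f(0.080000, -1.655323) = -4.762075
  u ← -1.300000 + (0.08/6)·(k1 + 2k2 + 2k3 + k4) = -1.654800
x=0.080000, u=-1.654800:
  k1 = f(0.080000, -1.654800) = -4.761144
  k2 = f(0.120000, -1.845246) = -5.102937
  k3 = f(0.120000, -1.858918) = -5.127273
  k4 = f(0.160000, -2.064982) = -5.496868
  u ← -1.654800 + (0.08/6)·(k1 + 2k2 + 2k3 + k4) = -2.064379
u(0.16) ≈ -2.0644

-2.0644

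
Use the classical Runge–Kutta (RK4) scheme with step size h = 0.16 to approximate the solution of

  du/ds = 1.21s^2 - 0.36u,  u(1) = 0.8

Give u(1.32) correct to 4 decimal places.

1.2108

RK4: k1 = f(s_n, u_n); k2 = f(s_n + h/2, u_n + (h/2)·k1); k3 = f(s_n + h/2, u_n + (h/2)·k2); k4 = f(s_n + h, u_n + h·k3); u_{n+1} = u_n + (h/6)·(k1 + 2k2 + 2k3 + k4).
s=1.000000, u=0.800000:
  k1 = f(1.000000, 0.800000) = 0.922000
  k2 = f(1.080000, 0.873760) = 1.096790
  k3 = f(1.080000, 0.887743) = 1.091756
  k4 = f(1.160000, 0.974681) = 1.277291
  u ← 0.800000 + (0.16/6)·(k1 + 2k2 + 2k3 + k4) = 0.975370
s=1.160000, u=0.975370:
  k1 = f(1.160000, 0.975370) = 1.277043
  k2 = f(1.240000, 1.077534) = 1.472584
  k3 = f(1.240000, 1.093177) = 1.466952
  k4 = f(1.320000, 1.210083) = 1.672674
  u ← 0.975370 + (0.16/6)·(k1 + 2k2 + 2k3 + k4) = 1.210805
u(1.32) ≈ 1.2108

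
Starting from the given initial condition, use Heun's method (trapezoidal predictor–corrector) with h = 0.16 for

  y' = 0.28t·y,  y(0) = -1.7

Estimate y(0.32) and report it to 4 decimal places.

Heun: k1 = f(t_n, y_n); k2 = f(t_n + h, y_n + h·k1); y_{n+1} = y_n + (h/2)·(k1 + k2).
t=0.000000, y=-1.700000:
  k1 = f(0.000000, -1.700000) = 0.000000
  k2 = f(0.160000, -1.700000) = -0.076160
  y ← -1.700000 + (0.16/2)·(0.000000 + (-0.076160)) = -1.706093
t=0.160000, y=-1.706093:
  k1 = f(0.160000, -1.706093) = -0.076433
  k2 = f(0.320000, -1.718322) = -0.153962
  y ← -1.706093 + (0.16/2)·(-0.076433 + (-0.153962)) = -1.724524
y(0.32) ≈ -1.7245

-1.7245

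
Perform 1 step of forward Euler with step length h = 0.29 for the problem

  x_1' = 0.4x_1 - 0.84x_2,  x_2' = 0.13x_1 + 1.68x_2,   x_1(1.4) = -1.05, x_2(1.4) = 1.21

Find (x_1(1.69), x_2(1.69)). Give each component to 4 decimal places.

Euler on (x_1,x_2): x_1_{n+1} = x_1_n + h·x_1', x_2_{n+1} = x_2_n + h·x_2'.
1.400000: (-1.050000, 1.210000); f=(-1.436400, 1.896300) → (-1.466556, 1.759927)
(x_1(1.69), x_2(1.69)) ≈ (-1.4666, 1.7599)

-1.4666, 1.7599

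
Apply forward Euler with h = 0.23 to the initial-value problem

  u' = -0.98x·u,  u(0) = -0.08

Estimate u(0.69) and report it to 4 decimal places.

-0.0680

Euler: u_{n+1} = u_n + h·f(x_n, u_n).
x=0.000000, u=-0.080000: f=0.000000 → u ← -0.080000 + 0.23·0.000000 = -0.080000
x=0.230000, u=-0.080000: f=0.018032 → u ← -0.080000 + 0.23·0.018032 = -0.075853
x=0.460000, u=-0.075853: f=0.034194 → u ← -0.075853 + 0.23·0.034194 = -0.067988
u(0.69) ≈ -0.0680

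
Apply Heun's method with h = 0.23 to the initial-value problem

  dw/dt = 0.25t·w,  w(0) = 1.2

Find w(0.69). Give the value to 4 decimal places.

Heun: k1 = f(t_n, w_n); k2 = f(t_n + h, w_n + h·k1); w_{n+1} = w_n + (h/2)·(k1 + k2).
t=0.000000, w=1.200000:
  k1 = f(0.000000, 1.200000) = 0.000000
  k2 = f(0.230000, 1.200000) = 0.069000
  w ← 1.200000 + (0.23/2)·(0.000000 + 0.069000) = 1.207935
t=0.230000, w=1.207935:
  k1 = f(0.230000, 1.207935) = 0.069456
  k2 = f(0.460000, 1.223910) = 0.140750
  w ← 1.207935 + (0.23/2)·(0.069456 + 0.140750) = 1.232109
t=0.460000, w=1.232109:
  k1 = f(0.460000, 1.232109) = 0.141692
  k2 = f(0.690000, 1.264698) = 0.218160
  w ← 1.232109 + (0.23/2)·(0.141692 + 0.218160) = 1.273492
w(0.69) ≈ 1.2735

1.2735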